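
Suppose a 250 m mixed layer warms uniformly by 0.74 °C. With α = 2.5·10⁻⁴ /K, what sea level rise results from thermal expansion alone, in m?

Δh = αΔT·H = 2.5×10⁻⁴ × 0.74 × 250 = 0.04625 m

0.0463 m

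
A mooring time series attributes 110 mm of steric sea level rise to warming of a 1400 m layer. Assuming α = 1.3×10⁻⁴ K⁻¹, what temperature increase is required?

ΔT = Δh/(αH) = 0.11 / (1.3×10⁻⁴ × 1400) ≈ 0.6044 K

0.60 K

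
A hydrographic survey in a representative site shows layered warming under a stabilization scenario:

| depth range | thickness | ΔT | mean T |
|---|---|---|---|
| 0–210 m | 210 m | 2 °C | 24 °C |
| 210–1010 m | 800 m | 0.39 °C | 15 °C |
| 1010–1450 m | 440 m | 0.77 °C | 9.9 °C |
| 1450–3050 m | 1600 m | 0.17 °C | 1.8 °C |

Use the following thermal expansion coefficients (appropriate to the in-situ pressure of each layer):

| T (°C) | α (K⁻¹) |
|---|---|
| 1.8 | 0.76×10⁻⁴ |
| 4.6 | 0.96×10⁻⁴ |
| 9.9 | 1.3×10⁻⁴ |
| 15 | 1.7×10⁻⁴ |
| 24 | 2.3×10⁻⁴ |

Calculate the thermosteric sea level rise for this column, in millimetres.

214 mm

Layer 1 at 24 °C → α = 2.3×10⁻⁴ K⁻¹
Layer 2 at 15 °C → α = 1.7×10⁻⁴ K⁻¹
Layer 3 at 9.9 °C → α = 1.3×10⁻⁴ K⁻¹
Layer 4 at 1.8 °C → α = 0.76×10⁻⁴ K⁻¹
2.3×10⁻⁴ × 210 × 2 = 0.09660 m
Layer 2: 1.7×10⁻⁴ × 800 × 0.39 = 0.05304 m
0.77 × 1.3×10⁻⁴ × 440 = 0.044044 m
1450–3050 m: 0.76×10⁻⁴ × 0.17 × 1600 = 0.020672 m
Δh = 0.09660 + 0.05304 + 0.044044 + 0.020672 = 0.214356 m ≈ 214 mm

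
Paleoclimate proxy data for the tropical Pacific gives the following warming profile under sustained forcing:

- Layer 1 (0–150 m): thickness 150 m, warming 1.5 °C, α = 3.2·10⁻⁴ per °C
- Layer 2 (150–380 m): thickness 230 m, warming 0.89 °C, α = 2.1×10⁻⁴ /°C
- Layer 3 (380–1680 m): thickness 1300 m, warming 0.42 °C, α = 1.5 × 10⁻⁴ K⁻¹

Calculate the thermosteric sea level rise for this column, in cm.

Δh = 20 cm

0–150 m: 1.5 × 150 × 3.2×10⁻⁴ = 0.07200 m
Layer 2: 0.89 × 230 × 2.1×10⁻⁴ = 0.042987 m
380–1680 m: 1.5×10⁻⁴ × 1300 × 0.42 = 0.08190 m
Δh = 0.07200 + 0.042987 + 0.08190 = 0.196887 m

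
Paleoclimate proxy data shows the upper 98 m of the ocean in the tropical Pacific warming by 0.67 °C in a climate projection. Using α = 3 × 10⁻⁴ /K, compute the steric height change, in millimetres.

Δh ≈ 19.7 mm

Δh = αΔT·H = 3×10⁻⁴ × 0.67 × 98 = 0.019698 m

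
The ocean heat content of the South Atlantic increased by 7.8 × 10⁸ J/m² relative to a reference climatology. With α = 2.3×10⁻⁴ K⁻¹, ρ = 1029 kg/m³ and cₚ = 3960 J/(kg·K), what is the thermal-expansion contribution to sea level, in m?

Δh = αQ/(ρcₚ) = 2.3×10⁻⁴ × 7.8×10⁸ / (1029 × 3960) ≈ 0.044026 m

0.044 m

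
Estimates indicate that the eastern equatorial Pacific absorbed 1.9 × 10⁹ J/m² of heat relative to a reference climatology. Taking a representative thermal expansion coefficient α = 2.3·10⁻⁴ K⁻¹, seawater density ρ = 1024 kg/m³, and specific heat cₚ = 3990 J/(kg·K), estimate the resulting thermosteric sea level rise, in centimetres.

11 cm

Δh = αQ/(ρcₚ) = 2.3×10⁻⁴ × 1.9×10⁹ / (1024 × 3990) ≈ 0.10696 m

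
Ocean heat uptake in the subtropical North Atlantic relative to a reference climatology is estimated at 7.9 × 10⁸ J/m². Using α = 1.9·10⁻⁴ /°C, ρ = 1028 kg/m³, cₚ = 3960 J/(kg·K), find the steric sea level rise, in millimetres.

Δh ≈ 37 mm

Δh = αQ/(ρcₚ) = 1.9×10⁻⁴ × 7.9×10⁸ / (1028 × 3960) ≈ 0.036872 m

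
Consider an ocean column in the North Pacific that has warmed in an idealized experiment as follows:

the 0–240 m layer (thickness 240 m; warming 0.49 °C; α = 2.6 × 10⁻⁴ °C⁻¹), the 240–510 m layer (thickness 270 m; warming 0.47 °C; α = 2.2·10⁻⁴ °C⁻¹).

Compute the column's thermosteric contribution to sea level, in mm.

about 58 mm

Layer 1: 2.6×10⁻⁴ × 240 × 0.49 = 0.030576 m
Layer 2: 270 × 2.2×10⁻⁴ × 0.47 = 0.027918 m
Δh = 0.030576 + 0.027918 = 0.058494 m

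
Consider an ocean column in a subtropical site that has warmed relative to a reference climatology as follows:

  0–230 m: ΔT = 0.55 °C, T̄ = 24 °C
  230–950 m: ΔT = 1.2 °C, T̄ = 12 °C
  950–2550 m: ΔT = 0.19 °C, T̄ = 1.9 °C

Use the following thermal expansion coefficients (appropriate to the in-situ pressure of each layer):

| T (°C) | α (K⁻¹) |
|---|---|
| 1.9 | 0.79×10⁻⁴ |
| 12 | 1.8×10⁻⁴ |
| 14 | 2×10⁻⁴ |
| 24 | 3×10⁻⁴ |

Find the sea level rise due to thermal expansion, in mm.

Layer 1 at 24 °C → α = 3×10⁻⁴ K⁻¹
Layer 2 at 12 °C → α = 1.8×10⁻⁴ K⁻¹
Layer 3 at 1.9 °C → α = 0.79×10⁻⁴ K⁻¹
Layer 1: 3×10⁻⁴ × 0.55 × 230 = 0.03795 m
1.2 × 1.8×10⁻⁴ × 720 = 0.15552 m
Layer 3: 1600 × 0.79×10⁻⁴ × 0.19 = 0.024016 m
Δh = 0.03795 + 0.15552 + 0.024016 = 0.217486 m ≈ 217 mm

217 mm of thermosteric rise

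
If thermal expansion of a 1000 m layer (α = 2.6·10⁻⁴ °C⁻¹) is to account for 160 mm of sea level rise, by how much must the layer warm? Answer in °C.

ΔT = Δh/(αH) = 0.16 / (2.6×10⁻⁴ × 1000) ≈ 0.6154 °C

0.615 °C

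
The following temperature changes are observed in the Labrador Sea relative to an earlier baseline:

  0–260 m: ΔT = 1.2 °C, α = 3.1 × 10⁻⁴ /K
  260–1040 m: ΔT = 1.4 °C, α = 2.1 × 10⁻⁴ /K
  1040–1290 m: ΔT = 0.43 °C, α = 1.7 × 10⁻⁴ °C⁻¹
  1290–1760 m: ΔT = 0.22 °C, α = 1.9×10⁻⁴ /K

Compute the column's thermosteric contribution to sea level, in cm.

3.1×10⁻⁴ × 260 × 1.2 = 0.09672 m
1.4 × 2.1×10⁻⁴ × 780 = 0.22932 m
0.43 × 1.7×10⁻⁴ × 250 = 0.018275 m
470 × 0.22 × 1.9×10⁻⁴ = 0.019646 m
Δh = 0.09672 + 0.22932 + 0.018275 + 0.019646 = 0.363961 m

Δh ≈ 36.4 cm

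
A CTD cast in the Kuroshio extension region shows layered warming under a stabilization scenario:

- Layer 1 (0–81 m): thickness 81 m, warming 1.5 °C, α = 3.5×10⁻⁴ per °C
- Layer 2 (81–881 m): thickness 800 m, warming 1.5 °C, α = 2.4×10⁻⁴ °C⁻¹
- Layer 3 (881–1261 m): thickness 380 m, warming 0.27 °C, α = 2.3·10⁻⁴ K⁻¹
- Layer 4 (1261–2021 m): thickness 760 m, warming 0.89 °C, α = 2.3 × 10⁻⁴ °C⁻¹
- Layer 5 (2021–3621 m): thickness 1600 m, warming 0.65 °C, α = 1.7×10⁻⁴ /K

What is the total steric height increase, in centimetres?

about 68.6 cm

Layer 1: 1.5 × 81 × 3.5×10⁻⁴ = 0.042525 m
2.4×10⁻⁴ × 800 × 1.5 = 0.28800 m
2.3×10⁻⁴ × 380 × 0.27 = 0.023598 m
1261–2021 m: 2.3×10⁻⁴ × 0.89 × 760 = 0.155572 m
1.7×10⁻⁴ × 1600 × 0.65 = 0.17680 m
Δh = 0.042525 + 0.28800 + 0.023598 + 0.155572 + 0.17680 = 0.686495 m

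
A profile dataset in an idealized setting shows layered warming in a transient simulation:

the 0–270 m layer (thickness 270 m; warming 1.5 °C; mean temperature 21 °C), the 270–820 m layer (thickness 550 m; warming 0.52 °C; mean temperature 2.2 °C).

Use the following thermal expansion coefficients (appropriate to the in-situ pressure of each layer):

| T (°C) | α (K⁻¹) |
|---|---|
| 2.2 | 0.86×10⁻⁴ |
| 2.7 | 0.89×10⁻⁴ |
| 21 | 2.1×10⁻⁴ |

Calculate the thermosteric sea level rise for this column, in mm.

110 mm of thermosteric rise

Layer 1 at 21 °C → α = 2.1×10⁻⁴ K⁻¹
Layer 2 at 2.2 °C → α = 0.86×10⁻⁴ K⁻¹
0–270 m: 1.5 × 270 × 2.1×10⁻⁴ = 0.08505 m
Layer 2: 0.86×10⁻⁴ × 0.52 × 550 = 0.024596 m
Δh = 0.08505 + 0.024596 = 0.109646 m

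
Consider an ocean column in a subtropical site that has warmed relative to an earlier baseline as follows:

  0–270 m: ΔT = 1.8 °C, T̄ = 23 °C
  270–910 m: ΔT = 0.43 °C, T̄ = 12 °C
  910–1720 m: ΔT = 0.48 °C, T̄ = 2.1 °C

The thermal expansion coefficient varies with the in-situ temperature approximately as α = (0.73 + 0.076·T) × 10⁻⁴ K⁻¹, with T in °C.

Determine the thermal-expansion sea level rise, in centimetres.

Layer 1: α = (0.73 + 0.076×23)×10⁻⁴ = 2.478×10⁻⁴ K⁻¹
Layer 2: α = (0.73 + 0.076×12)×10⁻⁴ = 1.642×10⁻⁴ K⁻¹
Layer 3: α = (0.73 + 0.076×2.1)×10⁻⁴ = 0.8896×10⁻⁴ K⁻¹
Layer 1: 1.8 × 270 × 2.478×10⁻⁴ = 0.1204308 m
Layer 2: 640 × 0.43 × 1.642×10⁻⁴ = 0.04518784 m
Layer 3: 0.8896×10⁻⁴ × 810 × 0.48 = 0.034587648 m
Δh = 0.1204308 + 0.04518784 + 0.034587648 = 0.200206288 m

Δh = 20.0 cm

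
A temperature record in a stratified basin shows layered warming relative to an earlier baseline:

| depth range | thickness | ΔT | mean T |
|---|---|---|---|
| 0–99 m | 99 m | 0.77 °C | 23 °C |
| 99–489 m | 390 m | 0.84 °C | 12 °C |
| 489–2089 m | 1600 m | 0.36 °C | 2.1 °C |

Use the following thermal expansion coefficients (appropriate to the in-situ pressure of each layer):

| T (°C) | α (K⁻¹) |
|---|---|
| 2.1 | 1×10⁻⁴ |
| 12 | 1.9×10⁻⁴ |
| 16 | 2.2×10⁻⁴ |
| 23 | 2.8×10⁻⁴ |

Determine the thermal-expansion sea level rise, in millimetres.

Layer 1 at 23 °C → α = 2.8×10⁻⁴ K⁻¹
Layer 2 at 12 °C → α = 1.9×10⁻⁴ K⁻¹
Layer 3 at 2.1 °C → α = 1×10⁻⁴ K⁻¹
0–99 m: 2.8×10⁻⁴ × 0.77 × 99 = 0.0213444 m
390 × 0.84 × 1.9×10⁻⁴ = 0.062244 m
1600 × 0.36 × 1×10⁻⁴ = 0.05760 m
Δh = 0.0213444 + 0.062244 + 0.05760 = 0.1411884 m

Δh ≈ 141 mm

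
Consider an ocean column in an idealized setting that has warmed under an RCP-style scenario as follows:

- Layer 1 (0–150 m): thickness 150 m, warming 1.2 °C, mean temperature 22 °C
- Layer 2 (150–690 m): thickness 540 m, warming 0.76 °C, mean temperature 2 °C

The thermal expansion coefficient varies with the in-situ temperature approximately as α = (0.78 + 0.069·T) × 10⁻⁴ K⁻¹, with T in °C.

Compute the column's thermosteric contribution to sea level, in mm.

Layer 1: α = (0.78 + 0.069×22)×10⁻⁴ = 2.298×10⁻⁴ K⁻¹
Layer 2: α = (0.78 + 0.069×2)×10⁻⁴ = 0.918×10⁻⁴ K⁻¹
2.298×10⁻⁴ × 150 × 1.2 = 0.041364 m
Layer 2: 0.76 × 540 × 0.918×10⁻⁴ = 0.03767472 m
Δh = 0.041364 + 0.03767472 = 0.07903872 m

Δh = 79 mm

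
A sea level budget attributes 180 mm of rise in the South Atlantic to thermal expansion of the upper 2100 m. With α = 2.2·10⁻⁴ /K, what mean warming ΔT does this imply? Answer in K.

ΔT = Δh/(αH) = 0.18 / (2.2×10⁻⁴ × 2100) ≈ 0.3896 K

0.390 K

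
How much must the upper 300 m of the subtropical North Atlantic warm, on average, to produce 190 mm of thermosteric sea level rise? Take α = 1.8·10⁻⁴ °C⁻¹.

ΔT ≈ 3.52 K

ΔT = Δh/(αH) = 0.19 / (1.8×10⁻⁴ × 300) ≈ 3.519 K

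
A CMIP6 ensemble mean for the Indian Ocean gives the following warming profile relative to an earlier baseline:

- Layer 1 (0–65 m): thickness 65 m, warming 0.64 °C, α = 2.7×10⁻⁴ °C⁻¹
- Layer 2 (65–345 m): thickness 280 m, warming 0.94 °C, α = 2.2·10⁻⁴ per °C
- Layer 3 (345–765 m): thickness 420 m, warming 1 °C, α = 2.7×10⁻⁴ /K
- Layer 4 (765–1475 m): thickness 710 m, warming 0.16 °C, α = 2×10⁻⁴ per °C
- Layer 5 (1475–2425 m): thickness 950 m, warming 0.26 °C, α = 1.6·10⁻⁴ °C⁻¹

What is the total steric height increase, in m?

0–65 m: 2.7×10⁻⁴ × 65 × 0.64 = 0.011232 m
65–345 m: 0.94 × 280 × 2.2×10⁻⁴ = 0.057904 m
1 × 420 × 2.7×10⁻⁴ = 0.11340 m
0.16 × 710 × 2×10⁻⁴ = 0.02272 m
1475–2425 m: 950 × 1.6×10⁻⁴ × 0.26 = 0.03952 m
Δh = 0.011232 + 0.057904 + 0.11340 + 0.02272 + 0.03952 = 0.244776 m ≈ 0.245 m

Δh ≈ 0.245 m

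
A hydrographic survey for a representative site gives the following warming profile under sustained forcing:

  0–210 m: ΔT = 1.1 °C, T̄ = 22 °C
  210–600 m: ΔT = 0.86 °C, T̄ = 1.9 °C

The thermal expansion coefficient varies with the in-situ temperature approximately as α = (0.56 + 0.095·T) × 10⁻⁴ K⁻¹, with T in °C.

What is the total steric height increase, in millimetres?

Δh = 86 mm

Layer 1: α = (0.56 + 0.095×22)×10⁻⁴ = 2.65×10⁻⁴ K⁻¹
Layer 2: α = (0.56 + 0.095×1.9)×10⁻⁴ = 0.7405×10⁻⁴ K⁻¹
0–210 m: 2.65×10⁻⁴ × 1.1 × 210 = 0.061215 m
210–600 m: 0.7405×10⁻⁴ × 390 × 0.86 = 0.02483637 m
Δh = 0.061215 + 0.02483637 = 0.08605137 m ≈ 86 mm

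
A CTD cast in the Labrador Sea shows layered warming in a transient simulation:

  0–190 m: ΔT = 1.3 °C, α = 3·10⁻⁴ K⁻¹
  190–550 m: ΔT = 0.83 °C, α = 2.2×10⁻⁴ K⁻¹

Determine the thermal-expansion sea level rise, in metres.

0.14 m of thermosteric rise

190 × 3×10⁻⁴ × 1.3 = 0.07410 m
190–550 m: 0.83 × 2.2×10⁻⁴ × 360 = 0.065736 m
Δh = 0.07410 + 0.065736 = 0.139836 m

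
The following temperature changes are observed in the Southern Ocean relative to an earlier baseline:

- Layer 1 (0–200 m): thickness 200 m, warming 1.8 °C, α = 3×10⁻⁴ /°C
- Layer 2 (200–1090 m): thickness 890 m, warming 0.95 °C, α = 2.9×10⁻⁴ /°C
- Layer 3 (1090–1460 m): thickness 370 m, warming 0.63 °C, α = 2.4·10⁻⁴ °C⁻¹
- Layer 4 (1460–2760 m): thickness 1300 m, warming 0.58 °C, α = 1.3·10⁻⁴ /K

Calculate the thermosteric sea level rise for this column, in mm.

Δh = 507 mm

0–200 m: 1.8 × 3×10⁻⁴ × 200 = 0.10800 m
Layer 2: 2.9×10⁻⁴ × 890 × 0.95 = 0.245195 m
1090–1460 m: 0.63 × 2.4×10⁻⁴ × 370 = 0.055944 m
1460–2760 m: 1300 × 1.3×10⁻⁴ × 0.58 = 0.09802 m
Δh = 0.10800 + 0.245195 + 0.055944 + 0.09802 = 0.507159 m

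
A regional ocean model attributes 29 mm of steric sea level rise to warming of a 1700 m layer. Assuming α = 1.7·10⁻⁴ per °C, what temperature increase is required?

0.10 °C

ΔT = Δh/(αH) = 0.029 / (1.7×10⁻⁴ × 1700) ≈ 0.1003 °C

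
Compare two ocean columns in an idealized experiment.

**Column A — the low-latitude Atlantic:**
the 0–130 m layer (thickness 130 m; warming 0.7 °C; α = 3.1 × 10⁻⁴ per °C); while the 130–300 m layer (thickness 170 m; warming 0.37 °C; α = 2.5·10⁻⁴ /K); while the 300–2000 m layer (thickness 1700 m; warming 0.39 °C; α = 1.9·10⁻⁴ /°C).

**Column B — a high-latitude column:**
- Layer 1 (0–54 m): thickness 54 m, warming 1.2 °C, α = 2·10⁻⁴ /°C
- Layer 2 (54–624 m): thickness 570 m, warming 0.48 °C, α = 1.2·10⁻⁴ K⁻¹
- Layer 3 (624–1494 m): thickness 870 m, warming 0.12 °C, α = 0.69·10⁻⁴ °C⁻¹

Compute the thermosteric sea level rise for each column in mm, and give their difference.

Δh_A ≈ 170 mm, Δh_B ≈ 53.0 mm; difference ≈ 117 mm

A 0–130 m: 130 × 3.1×10⁻⁴ × 0.7 = 0.02821 m
A 130–300 m: 2.5×10⁻⁴ × 0.37 × 170 = 0.015725 m
A 300–2000 m: 1700 × 1.9×10⁻⁴ × 0.39 = 0.12597 m
A total: 0.169905 m
B 0–54 m: 54 × 1.2 × 2×10⁻⁴ = 0.01296 m
B Layer 2: 0.48 × 570 × 1.2×10⁻⁴ = 0.032832 m
B 870 × 0.12 × 0.69×10⁻⁴ = 0.0072036 m
B total: 0.0529956 m
Difference: 0.169905 − 0.0529956 = 0.1169094 m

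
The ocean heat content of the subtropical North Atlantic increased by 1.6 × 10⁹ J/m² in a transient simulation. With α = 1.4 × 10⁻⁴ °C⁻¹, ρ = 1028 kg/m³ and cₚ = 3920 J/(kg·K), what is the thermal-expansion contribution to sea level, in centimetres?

Δh = 5.56 cm

Δh = αQ/(ρcₚ) = 1.4×10⁻⁴ × 1.6×10⁹ / (1028 × 3920) ≈ 0.055586 m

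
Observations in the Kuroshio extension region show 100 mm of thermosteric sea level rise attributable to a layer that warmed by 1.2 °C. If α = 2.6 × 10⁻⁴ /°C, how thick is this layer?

H = Δh/(αΔT) = 0.1 / (2.6×10⁻⁴ × 1.2) ≈ 320.5 m

about 320 m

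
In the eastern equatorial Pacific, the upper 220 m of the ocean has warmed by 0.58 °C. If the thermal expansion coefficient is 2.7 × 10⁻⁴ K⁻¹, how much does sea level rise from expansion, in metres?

Δh = αΔT·H = 2.7×10⁻⁴ × 0.58 × 220 = 0.034452 m

Δh ≈ 0.0345 m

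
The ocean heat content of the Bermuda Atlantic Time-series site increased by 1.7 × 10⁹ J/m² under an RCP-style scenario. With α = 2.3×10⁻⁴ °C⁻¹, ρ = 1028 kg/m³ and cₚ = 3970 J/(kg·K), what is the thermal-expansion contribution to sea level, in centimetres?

about 9.6 cm

Δh = αQ/(ρcₚ) = 2.3×10⁻⁴ × 1.7×10⁹ / (1028 × 3970) ≈ 0.095806 m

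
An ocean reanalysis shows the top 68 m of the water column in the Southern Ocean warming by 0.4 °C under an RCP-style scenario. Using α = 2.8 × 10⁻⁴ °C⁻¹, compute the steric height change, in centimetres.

Δh = αΔT·H = 2.8×10⁻⁴ × 0.4 × 68 = 0.007616 m

0.762 cm of thermosteric rise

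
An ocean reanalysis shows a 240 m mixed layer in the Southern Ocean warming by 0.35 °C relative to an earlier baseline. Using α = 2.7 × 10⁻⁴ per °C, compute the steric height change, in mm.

Δh = αΔT·H = 2.7×10⁻⁴ × 0.35 × 240 = 0.02268 m

22.7 mm of thermosteric rise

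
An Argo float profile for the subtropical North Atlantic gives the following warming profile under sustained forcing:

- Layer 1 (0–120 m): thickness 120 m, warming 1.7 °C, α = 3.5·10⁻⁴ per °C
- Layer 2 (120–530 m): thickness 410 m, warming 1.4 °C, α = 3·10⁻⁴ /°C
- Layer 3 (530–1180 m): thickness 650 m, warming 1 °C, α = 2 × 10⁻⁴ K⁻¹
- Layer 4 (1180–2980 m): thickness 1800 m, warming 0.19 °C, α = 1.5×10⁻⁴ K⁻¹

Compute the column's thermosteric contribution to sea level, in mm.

Δh ≈ 425 mm

0–120 m: 3.5×10⁻⁴ × 1.7 × 120 = 0.07140 m
Layer 2: 410 × 1.4 × 3×10⁻⁴ = 0.17220 m
530–1180 m: 1 × 2×10⁻⁴ × 650 = 0.13000 m
Layer 4: 0.19 × 1.5×10⁻⁴ × 1800 = 0.05130 m
Δh = 0.07140 + 0.17220 + 0.13000 + 0.05130 = 0.42490 m ≈ 425 mm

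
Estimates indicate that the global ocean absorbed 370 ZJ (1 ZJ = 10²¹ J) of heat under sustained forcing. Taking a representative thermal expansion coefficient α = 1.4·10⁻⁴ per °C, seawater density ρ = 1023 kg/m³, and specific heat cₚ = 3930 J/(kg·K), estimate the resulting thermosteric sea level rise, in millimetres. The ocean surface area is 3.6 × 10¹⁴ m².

35.8 mm of thermosteric rise

Per unit area: Q = 370×10²¹ / (3.6×10¹⁴) ≈ 1.028×10⁹ J/m²
Δh = αQ/(ρcₚ) = 1.4×10⁻⁴ × 1.028×10⁹ / (1023 × 3930) ≈ 0.035798 m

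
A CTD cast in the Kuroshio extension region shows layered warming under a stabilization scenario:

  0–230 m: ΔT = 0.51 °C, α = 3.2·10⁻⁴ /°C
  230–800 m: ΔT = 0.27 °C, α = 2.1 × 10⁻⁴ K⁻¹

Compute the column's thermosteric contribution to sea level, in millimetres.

0–230 m: 3.2×10⁻⁴ × 0.51 × 230 = 0.037536 m
Layer 2: 570 × 2.1×10⁻⁴ × 0.27 = 0.032319 m
Δh = 0.037536 + 0.032319 = 0.069855 m

Δh ≈ 70 mm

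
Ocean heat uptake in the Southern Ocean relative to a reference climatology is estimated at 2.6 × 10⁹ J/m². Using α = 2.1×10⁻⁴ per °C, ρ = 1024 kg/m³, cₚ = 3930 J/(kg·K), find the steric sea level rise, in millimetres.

Δh = αQ/(ρcₚ) = 2.1×10⁻⁴ × 2.6×10⁹ / (1024 × 3930) ≈ 0.13568 m

136 mm of thermosteric rise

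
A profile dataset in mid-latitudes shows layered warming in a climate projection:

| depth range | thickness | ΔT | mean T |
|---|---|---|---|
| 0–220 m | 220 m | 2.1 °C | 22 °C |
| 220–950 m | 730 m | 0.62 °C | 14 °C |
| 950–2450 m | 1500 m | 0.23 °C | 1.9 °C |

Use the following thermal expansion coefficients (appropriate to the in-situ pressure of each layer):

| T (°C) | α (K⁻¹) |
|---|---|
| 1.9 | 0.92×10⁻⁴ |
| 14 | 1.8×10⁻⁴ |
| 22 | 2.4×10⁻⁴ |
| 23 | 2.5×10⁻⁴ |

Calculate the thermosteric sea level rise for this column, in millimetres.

224 mm of thermosteric rise

Layer 1 at 22 °C → α = 2.4×10⁻⁴ K⁻¹
Layer 2 at 14 °C → α = 1.8×10⁻⁴ K⁻¹
Layer 3 at 1.9 °C → α = 0.92×10⁻⁴ K⁻¹
220 × 2.1 × 2.4×10⁻⁴ = 0.11088 m
0.62 × 1.8×10⁻⁴ × 730 = 0.081468 m
950–2450 m: 0.92×10⁻⁴ × 0.23 × 1500 = 0.03174 m
Δh = 0.11088 + 0.081468 + 0.03174 = 0.224088 m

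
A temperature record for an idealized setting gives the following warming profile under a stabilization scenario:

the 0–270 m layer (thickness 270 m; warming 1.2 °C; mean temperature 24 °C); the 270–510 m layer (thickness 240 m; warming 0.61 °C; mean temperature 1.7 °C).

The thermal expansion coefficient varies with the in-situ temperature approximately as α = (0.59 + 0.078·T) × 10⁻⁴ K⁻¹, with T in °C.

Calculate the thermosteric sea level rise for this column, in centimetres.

Layer 1: α = (0.59 + 0.078×24)×10⁻⁴ = 2.462×10⁻⁴ K⁻¹
Layer 2: α = (0.59 + 0.078×1.7)×10⁻⁴ = 0.7226×10⁻⁴ K⁻¹
1.2 × 270 × 2.462×10⁻⁴ = 0.0797688 m
270–510 m: 0.61 × 240 × 0.7226×10⁻⁴ = 0.010578864 m
Δh = 0.0797688 + 0.010578864 = 0.090347664 m ≈ 9.0 cm

9.0 cm of thermosteric rise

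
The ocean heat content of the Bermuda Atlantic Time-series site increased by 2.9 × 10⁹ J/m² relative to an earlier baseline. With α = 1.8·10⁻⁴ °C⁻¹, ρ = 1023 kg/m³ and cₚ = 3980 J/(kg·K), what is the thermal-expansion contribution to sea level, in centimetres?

Δh = αQ/(ρcₚ) = 1.8×10⁻⁴ × 2.9×10⁹ / (1023 × 3980) ≈ 0.12821 m

about 13 cm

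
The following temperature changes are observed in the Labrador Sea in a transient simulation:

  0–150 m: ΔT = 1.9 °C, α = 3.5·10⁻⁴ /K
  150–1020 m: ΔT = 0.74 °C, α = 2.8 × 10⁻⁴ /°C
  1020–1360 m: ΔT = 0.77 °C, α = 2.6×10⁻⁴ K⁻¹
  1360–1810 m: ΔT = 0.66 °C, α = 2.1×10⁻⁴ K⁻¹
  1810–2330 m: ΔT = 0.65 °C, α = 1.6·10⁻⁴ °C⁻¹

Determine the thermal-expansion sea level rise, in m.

0.465 m

Layer 1: 1.9 × 3.5×10⁻⁴ × 150 = 0.09975 m
Layer 2: 0.74 × 2.8×10⁻⁴ × 870 = 0.180264 m
Layer 3: 340 × 0.77 × 2.6×10⁻⁴ = 0.068068 m
0.66 × 2.1×10⁻⁴ × 450 = 0.06237 m
1810–2330 m: 1.6×10⁻⁴ × 520 × 0.65 = 0.05408 m
Δh = 0.09975 + 0.180264 + 0.068068 + 0.06237 + 0.05408 = 0.464532 m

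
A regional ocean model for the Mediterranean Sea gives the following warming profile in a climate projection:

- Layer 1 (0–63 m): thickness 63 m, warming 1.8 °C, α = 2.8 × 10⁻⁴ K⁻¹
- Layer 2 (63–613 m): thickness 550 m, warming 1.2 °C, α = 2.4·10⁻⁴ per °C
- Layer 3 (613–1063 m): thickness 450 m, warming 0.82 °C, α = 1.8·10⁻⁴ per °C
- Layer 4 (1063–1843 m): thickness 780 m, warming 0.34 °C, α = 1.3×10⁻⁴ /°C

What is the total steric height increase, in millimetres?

291 mm of thermosteric rise

Layer 1: 1.8 × 63 × 2.8×10⁻⁴ = 0.031752 m
63–613 m: 1.2 × 2.4×10⁻⁴ × 550 = 0.15840 m
613–1063 m: 1.8×10⁻⁴ × 450 × 0.82 = 0.06642 m
1063–1843 m: 780 × 0.34 × 1.3×10⁻⁴ = 0.034476 m
Δh = 0.031752 + 0.15840 + 0.06642 + 0.034476 = 0.291048 m ≈ 291 mm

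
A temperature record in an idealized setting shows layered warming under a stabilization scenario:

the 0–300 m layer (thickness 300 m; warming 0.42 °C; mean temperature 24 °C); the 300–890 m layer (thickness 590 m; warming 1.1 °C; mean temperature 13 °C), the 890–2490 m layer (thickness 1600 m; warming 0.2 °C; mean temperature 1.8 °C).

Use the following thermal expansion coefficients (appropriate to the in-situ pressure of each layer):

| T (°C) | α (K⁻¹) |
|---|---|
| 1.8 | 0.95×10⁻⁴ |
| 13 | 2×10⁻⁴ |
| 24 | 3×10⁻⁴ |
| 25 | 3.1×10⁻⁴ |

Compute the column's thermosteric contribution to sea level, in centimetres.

Layer 1 at 24 °C → α = 3×10⁻⁴ K⁻¹
Layer 2 at 13 °C → α = 2×10⁻⁴ K⁻¹
Layer 3 at 1.8 °C → α = 0.95×10⁻⁴ K⁻¹
Layer 1: 300 × 0.42 × 3×10⁻⁴ = 0.03780 m
590 × 2×10⁻⁴ × 1.1 = 0.12980 m
Layer 3: 0.95×10⁻⁴ × 1600 × 0.2 = 0.03040 m
Δh = 0.03780 + 0.12980 + 0.03040 = 0.19800 m ≈ 19.8 cm

Δh ≈ 19.8 cm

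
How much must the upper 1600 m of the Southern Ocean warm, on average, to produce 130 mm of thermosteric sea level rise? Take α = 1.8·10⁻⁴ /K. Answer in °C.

ΔT = Δh/(αH) = 0.13 / (1.8×10⁻⁴ × 1600) ≈ 0.4514 °C

0.451 °C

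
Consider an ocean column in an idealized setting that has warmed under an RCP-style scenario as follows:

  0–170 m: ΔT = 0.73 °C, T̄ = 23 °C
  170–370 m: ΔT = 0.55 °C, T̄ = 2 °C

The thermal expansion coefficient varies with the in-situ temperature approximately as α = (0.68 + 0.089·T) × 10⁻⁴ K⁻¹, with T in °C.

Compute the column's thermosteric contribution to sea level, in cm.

Layer 1: α = (0.68 + 0.089×23)×10⁻⁴ = 2.727×10⁻⁴ K⁻¹
Layer 2: α = (0.68 + 0.089×2)×10⁻⁴ = 0.858×10⁻⁴ K⁻¹
0–170 m: 2.727×10⁻⁴ × 0.73 × 170 = 0.03384207 m
Layer 2: 0.858×10⁻⁴ × 200 × 0.55 = 0.009438 m
Δh = 0.03384207 + 0.009438 = 0.04328007 m

Δh ≈ 4.3 cm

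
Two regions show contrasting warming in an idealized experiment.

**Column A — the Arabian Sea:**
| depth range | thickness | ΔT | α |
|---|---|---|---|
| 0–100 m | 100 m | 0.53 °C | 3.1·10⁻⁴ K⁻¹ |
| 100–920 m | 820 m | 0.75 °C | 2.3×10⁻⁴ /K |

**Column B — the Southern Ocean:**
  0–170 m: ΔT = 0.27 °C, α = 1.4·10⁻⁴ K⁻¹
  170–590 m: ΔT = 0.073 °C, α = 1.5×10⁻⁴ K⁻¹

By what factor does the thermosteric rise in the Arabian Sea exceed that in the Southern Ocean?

≈ 14×

A 0.53 × 3.1×10⁻⁴ × 100 = 0.01643 m
A 2.3×10⁻⁴ × 820 × 0.75 = 0.14145 m
A total: 0.15788 m
B 0–170 m: 170 × 1.4×10⁻⁴ × 0.27 = 0.006426 m
B Layer 2: 420 × 1.5×10⁻⁴ × 0.073 = 0.004599 m
B total: 0.011025 m
Ratio: 0.15788 / 0.011025 ≈ 14.32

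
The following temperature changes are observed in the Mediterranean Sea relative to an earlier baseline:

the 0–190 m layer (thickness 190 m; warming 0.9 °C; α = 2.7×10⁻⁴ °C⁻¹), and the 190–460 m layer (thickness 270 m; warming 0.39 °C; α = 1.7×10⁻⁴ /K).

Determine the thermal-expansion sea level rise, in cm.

0–190 m: 190 × 0.9 × 2.7×10⁻⁴ = 0.04617 m
1.7×10⁻⁴ × 270 × 0.39 = 0.017901 m
Δh = 0.04617 + 0.017901 = 0.064071 m

about 6.41 cm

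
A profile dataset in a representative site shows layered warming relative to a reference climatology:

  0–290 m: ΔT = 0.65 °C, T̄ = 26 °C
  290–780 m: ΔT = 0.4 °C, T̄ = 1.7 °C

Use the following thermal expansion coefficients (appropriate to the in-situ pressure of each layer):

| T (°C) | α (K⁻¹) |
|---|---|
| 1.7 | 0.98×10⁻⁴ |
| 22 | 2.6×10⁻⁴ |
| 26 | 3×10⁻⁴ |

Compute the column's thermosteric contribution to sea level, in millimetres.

about 76 mm

Layer 1 at 26 °C → α = 3×10⁻⁴ K⁻¹
Layer 2 at 1.7 °C → α = 0.98×10⁻⁴ K⁻¹
0–290 m: 290 × 3×10⁻⁴ × 0.65 = 0.05655 m
290–780 m: 0.98×10⁻⁴ × 0.4 × 490 = 0.019208 m
Δh = 0.05655 + 0.019208 = 0.075758 m ≈ 76 mm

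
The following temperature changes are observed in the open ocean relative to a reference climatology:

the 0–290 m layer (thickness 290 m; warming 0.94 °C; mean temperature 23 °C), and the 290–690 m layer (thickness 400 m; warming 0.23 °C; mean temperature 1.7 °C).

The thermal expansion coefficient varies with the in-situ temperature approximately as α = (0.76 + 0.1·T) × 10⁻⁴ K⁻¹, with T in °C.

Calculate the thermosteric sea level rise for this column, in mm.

Layer 1: α = (0.76 + 0.1×23)×10⁻⁴ = 3.06×10⁻⁴ K⁻¹
Layer 2: α = (0.76 + 0.1×1.7)×10⁻⁴ = 0.93×10⁻⁴ K⁻¹
Layer 1: 290 × 0.94 × 3.06×10⁻⁴ = 0.0834156 m
290–690 m: 0.93×10⁻⁴ × 400 × 0.23 = 0.008556 m
Δh = 0.0834156 + 0.008556 = 0.0919716 m

92.0 mm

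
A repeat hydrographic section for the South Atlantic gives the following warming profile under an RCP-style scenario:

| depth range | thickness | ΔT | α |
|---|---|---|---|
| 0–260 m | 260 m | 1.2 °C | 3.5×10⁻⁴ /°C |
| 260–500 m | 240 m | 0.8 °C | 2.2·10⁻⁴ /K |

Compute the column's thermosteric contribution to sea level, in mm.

151 mm of thermosteric rise

Layer 1: 3.5×10⁻⁴ × 260 × 1.2 = 0.10920 m
Layer 2: 240 × 0.8 × 2.2×10⁻⁴ = 0.04224 m
Δh = 0.10920 + 0.04224 = 0.15144 m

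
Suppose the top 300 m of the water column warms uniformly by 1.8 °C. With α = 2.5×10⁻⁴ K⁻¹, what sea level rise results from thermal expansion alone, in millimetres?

Δh = αΔT·H = 2.5×10⁻⁴ × 1.8 × 300 = 0.13500 m

140 mm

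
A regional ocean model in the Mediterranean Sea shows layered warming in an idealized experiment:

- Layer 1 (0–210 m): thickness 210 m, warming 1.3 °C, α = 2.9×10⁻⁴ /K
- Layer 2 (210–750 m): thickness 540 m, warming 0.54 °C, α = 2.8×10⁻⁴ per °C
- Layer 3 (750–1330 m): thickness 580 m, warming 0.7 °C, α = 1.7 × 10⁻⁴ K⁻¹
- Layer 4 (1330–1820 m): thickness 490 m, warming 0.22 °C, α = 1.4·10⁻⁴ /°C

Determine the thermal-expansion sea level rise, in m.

1.3 × 210 × 2.9×10⁻⁴ = 0.07917 m
210–750 m: 540 × 2.8×10⁻⁴ × 0.54 = 0.081648 m
0.7 × 1.7×10⁻⁴ × 580 = 0.06902 m
1330–1820 m: 1.4×10⁻⁴ × 0.22 × 490 = 0.015092 m
Δh = 0.07917 + 0.081648 + 0.06902 + 0.015092 = 0.24493 m

about 0.245 m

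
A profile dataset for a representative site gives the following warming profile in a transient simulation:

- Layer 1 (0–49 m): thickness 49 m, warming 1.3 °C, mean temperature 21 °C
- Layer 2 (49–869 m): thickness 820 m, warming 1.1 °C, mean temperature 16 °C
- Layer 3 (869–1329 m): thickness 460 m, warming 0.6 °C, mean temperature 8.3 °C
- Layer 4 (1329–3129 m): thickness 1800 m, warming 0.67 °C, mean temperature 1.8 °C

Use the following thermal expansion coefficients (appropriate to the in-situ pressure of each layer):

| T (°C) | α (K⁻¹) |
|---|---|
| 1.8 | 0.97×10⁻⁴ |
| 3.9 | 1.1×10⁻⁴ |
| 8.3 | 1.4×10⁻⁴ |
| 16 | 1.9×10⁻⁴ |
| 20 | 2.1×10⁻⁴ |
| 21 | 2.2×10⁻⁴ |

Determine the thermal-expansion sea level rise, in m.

Layer 1 at 21 °C → α = 2.2×10⁻⁴ K⁻¹
Layer 2 at 16 °C → α = 1.9×10⁻⁴ K⁻¹
Layer 3 at 8.3 °C → α = 1.4×10⁻⁴ K⁻¹
Layer 4 at 1.8 °C → α = 0.97×10⁻⁴ K⁻¹
0–49 m: 1.3 × 2.2×10⁻⁴ × 49 = 0.014014 m
Layer 2: 820 × 1.1 × 1.9×10⁻⁴ = 0.17138 m
869–1329 m: 460 × 1.4×10⁻⁴ × 0.6 = 0.03864 m
1800 × 0.67 × 0.97×10⁻⁴ = 0.116982 m
Δh = 0.014014 + 0.17138 + 0.03864 + 0.116982 = 0.341016 m ≈ 0.341 m

0.341 m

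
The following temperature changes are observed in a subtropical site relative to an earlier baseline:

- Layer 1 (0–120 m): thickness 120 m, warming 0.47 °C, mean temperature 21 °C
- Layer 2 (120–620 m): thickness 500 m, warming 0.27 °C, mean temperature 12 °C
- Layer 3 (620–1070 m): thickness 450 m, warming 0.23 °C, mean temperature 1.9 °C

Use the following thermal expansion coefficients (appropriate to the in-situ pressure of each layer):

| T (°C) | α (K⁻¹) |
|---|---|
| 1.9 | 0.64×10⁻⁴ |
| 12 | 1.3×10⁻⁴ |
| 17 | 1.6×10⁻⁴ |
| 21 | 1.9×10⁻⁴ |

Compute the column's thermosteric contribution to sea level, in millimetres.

Layer 1 at 21 °C → α = 1.9×10⁻⁴ K⁻¹
Layer 2 at 12 °C → α = 1.3×10⁻⁴ K⁻¹
Layer 3 at 1.9 °C → α = 0.64×10⁻⁴ K⁻¹
0–120 m: 0.47 × 1.9×10⁻⁴ × 120 = 0.010716 m
500 × 0.27 × 1.3×10⁻⁴ = 0.01755 m
Layer 3: 0.23 × 0.64×10⁻⁴ × 450 = 0.006624 m
Δh = 0.010716 + 0.01755 + 0.006624 = 0.03489 m ≈ 34.9 mm

Δh ≈ 34.9 mm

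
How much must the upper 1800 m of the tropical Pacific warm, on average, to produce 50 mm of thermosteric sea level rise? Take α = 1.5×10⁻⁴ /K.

about 0.185 °C

ΔT = Δh/(αH) = 0.05 / (1.5×10⁻⁴ × 1800) ≈ 0.1852 °C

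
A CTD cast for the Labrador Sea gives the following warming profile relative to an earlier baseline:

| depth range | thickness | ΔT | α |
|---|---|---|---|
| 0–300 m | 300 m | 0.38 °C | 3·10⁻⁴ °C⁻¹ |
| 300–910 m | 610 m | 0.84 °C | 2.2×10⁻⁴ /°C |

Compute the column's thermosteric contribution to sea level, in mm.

0–300 m: 0.38 × 3×10⁻⁴ × 300 = 0.03420 m
0.84 × 610 × 2.2×10⁻⁴ = 0.112728 m
Δh = 0.03420 + 0.112728 = 0.146928 m ≈ 147 mm

Δh ≈ 147 mm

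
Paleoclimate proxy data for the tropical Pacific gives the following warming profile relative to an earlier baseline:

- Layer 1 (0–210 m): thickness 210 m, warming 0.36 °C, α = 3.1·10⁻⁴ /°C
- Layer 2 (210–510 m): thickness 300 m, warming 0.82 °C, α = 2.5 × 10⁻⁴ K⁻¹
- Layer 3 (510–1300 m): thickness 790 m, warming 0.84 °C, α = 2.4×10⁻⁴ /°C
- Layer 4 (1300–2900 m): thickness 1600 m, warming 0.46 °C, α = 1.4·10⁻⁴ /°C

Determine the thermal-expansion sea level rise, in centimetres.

35 cm

Layer 1: 0.36 × 3.1×10⁻⁴ × 210 = 0.023436 m
2.5×10⁻⁴ × 0.82 × 300 = 0.06150 m
510–1300 m: 0.84 × 790 × 2.4×10⁻⁴ = 0.159264 m
Layer 4: 1600 × 0.46 × 1.4×10⁻⁴ = 0.10304 m
Δh = 0.023436 + 0.06150 + 0.159264 + 0.10304 = 0.34724 m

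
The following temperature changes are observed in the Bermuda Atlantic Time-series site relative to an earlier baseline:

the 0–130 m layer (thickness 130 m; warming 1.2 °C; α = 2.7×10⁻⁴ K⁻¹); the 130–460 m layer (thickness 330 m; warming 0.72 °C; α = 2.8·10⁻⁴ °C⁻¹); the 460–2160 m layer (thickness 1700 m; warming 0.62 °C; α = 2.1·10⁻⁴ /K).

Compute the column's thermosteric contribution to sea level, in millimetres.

0–130 m: 2.7×10⁻⁴ × 1.2 × 130 = 0.04212 m
Layer 2: 330 × 2.8×10⁻⁴ × 0.72 = 0.066528 m
Layer 3: 0.62 × 2.1×10⁻⁴ × 1700 = 0.22134 m
Δh = 0.04212 + 0.066528 + 0.22134 = 0.329988 m

330 mm of thermosteric rise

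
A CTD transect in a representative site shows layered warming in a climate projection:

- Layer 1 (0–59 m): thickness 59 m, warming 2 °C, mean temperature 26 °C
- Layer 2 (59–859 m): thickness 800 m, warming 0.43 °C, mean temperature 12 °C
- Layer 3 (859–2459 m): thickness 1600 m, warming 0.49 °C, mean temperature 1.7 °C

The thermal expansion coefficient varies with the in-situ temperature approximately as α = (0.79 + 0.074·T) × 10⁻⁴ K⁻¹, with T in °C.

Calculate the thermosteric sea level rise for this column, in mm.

Layer 1: α = (0.79 + 0.074×26)×10⁻⁴ = 2.714×10⁻⁴ K⁻¹
Layer 2: α = (0.79 + 0.074×12)×10⁻⁴ = 1.678×10⁻⁴ K⁻¹
Layer 3: α = (0.79 + 0.074×1.7)×10⁻⁴ = 0.9158×10⁻⁴ K⁻¹
59 × 2.714×10⁻⁴ × 2 = 0.0320252 m
Layer 2: 800 × 0.43 × 1.678×10⁻⁴ = 0.0577232 m
Layer 3: 0.9158×10⁻⁴ × 1600 × 0.49 = 0.07179872 m
Δh = 0.0320252 + 0.0577232 + 0.07179872 = 0.16154712 m

162 mm of thermosteric rise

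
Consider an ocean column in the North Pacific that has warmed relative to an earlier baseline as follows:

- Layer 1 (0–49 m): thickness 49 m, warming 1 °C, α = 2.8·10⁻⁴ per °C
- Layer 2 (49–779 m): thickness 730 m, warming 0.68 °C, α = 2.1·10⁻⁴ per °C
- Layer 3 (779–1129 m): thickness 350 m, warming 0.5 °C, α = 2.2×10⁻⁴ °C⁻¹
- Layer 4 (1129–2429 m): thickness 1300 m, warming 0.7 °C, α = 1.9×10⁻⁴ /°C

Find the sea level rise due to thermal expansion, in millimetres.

Layer 1: 1 × 49 × 2.8×10⁻⁴ = 0.01372 m
Layer 2: 0.68 × 2.1×10⁻⁴ × 730 = 0.104244 m
779–1129 m: 350 × 0.5 × 2.2×10⁻⁴ = 0.03850 m
Layer 4: 0.7 × 1300 × 1.9×10⁻⁴ = 0.17290 m
Δh = 0.01372 + 0.104244 + 0.03850 + 0.17290 = 0.329364 m

Δh = 329 mm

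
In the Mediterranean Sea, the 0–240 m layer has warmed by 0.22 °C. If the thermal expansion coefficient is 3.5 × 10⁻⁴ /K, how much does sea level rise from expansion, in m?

about 0.018 m

Δh = αΔT·H = 3.5×10⁻⁴ × 0.22 × 240 = 0.01848 m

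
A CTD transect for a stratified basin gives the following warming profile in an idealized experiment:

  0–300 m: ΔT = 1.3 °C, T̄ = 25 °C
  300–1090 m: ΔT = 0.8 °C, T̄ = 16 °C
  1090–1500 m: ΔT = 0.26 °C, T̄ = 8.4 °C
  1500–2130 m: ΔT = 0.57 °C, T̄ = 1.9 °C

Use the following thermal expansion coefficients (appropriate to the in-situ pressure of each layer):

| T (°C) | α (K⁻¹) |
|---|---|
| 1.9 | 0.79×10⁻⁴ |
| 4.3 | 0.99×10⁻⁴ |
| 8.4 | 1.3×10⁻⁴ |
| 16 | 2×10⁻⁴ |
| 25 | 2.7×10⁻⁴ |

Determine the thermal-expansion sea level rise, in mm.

270 mm of thermosteric rise

Layer 1 at 25 °C → α = 2.7×10⁻⁴ K⁻¹
Layer 2 at 16 °C → α = 2×10⁻⁴ K⁻¹
Layer 3 at 8.4 °C → α = 1.3×10⁻⁴ K⁻¹
Layer 4 at 1.9 °C → α = 0.79×10⁻⁴ K⁻¹
0–300 m: 2.7×10⁻⁴ × 300 × 1.3 = 0.10530 m
300–1090 m: 2×10⁻⁴ × 0.8 × 790 = 0.12640 m
Layer 3: 410 × 0.26 × 1.3×10⁻⁴ = 0.013858 m
1500–2130 m: 630 × 0.57 × 0.79×10⁻⁴ = 0.0283689 m
Δh = 0.10530 + 0.12640 + 0.013858 + 0.0283689 = 0.2739269 m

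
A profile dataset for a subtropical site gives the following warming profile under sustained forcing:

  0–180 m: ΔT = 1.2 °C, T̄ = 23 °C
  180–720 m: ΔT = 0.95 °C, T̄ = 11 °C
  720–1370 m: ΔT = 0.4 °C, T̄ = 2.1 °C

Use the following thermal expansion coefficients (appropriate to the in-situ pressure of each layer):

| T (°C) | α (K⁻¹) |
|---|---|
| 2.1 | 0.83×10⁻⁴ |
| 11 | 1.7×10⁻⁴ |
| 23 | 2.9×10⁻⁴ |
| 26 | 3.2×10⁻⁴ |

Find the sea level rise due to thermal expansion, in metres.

Δh ≈ 0.171 m

Layer 1 at 23 °C → α = 2.9×10⁻⁴ K⁻¹
Layer 2 at 11 °C → α = 1.7×10⁻⁴ K⁻¹
Layer 3 at 2.1 °C → α = 0.83×10⁻⁴ K⁻¹
Layer 1: 180 × 1.2 × 2.9×10⁻⁴ = 0.06264 m
Layer 2: 0.95 × 1.7×10⁻⁴ × 540 = 0.08721 m
Layer 3: 650 × 0.4 × 0.83×10⁻⁴ = 0.02158 m
Δh = 0.06264 + 0.08721 + 0.02158 = 0.17143 m ≈ 0.171 m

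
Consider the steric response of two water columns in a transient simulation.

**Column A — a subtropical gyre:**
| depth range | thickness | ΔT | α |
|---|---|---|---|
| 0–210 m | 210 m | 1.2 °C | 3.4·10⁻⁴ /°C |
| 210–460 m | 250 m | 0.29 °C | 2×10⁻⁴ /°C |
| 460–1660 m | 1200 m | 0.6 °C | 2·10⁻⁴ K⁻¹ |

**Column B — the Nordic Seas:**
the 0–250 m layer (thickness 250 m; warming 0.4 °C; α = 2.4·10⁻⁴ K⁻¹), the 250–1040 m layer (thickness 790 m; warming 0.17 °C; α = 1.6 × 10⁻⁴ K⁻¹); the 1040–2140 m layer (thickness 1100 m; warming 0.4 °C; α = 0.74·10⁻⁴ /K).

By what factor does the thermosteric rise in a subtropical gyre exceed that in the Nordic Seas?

a factor of 3.13

A 210 × 3.4×10⁻⁴ × 1.2 = 0.08568 m
A 2×10⁻⁴ × 250 × 0.29 = 0.01450 m
A 460–1660 m: 0.6 × 1200 × 2×10⁻⁴ = 0.14400 m
A total: 0.24418 m
B Layer 1: 0.4 × 2.4×10⁻⁴ × 250 = 0.02400 m
B 0.17 × 790 × 1.6×10⁻⁴ = 0.021488 m
B 0.4 × 0.74×10⁻⁴ × 1100 = 0.03256 m
B total: 0.078048 m
Ratio: 0.24418 / 0.078048 ≈ 3.129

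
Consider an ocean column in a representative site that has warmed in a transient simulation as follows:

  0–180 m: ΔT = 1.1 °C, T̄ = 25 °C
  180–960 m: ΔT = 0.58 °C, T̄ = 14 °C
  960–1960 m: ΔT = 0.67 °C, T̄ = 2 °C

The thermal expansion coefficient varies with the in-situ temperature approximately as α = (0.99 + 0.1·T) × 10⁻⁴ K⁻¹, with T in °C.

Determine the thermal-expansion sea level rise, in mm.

Δh ≈ 257 mm

Layer 1: α = (0.99 + 0.1×25)×10⁻⁴ = 3.49×10⁻⁴ K⁻¹
Layer 2: α = (0.99 + 0.1×14)×10⁻⁴ = 2.39×10⁻⁴ K⁻¹
Layer 3: α = (0.99 + 0.1×2)×10⁻⁴ = 1.19×10⁻⁴ K⁻¹
180 × 3.49×10⁻⁴ × 1.1 = 0.069102 m
Layer 2: 2.39×10⁻⁴ × 0.58 × 780 = 0.1081236 m
960–1960 m: 0.67 × 1000 × 1.19×10⁻⁴ = 0.07973 m
Δh = 0.069102 + 0.1081236 + 0.07973 = 0.2569556 m ≈ 257 mm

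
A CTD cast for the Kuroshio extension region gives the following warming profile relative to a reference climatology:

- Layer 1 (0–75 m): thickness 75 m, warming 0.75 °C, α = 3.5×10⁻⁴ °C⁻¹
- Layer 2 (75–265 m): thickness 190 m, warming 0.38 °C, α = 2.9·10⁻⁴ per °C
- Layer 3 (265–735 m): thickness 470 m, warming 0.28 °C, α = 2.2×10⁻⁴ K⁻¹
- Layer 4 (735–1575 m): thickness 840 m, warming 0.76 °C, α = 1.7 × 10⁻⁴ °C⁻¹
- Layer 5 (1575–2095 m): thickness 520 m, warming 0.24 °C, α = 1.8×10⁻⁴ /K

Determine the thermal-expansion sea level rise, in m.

about 0.20 m

75 × 0.75 × 3.5×10⁻⁴ = 0.0196875 m
Layer 2: 190 × 2.9×10⁻⁴ × 0.38 = 0.020938 m
265–735 m: 0.28 × 470 × 2.2×10⁻⁴ = 0.028952 m
840 × 0.76 × 1.7×10⁻⁴ = 0.108528 m
Layer 5: 0.24 × 520 × 1.8×10⁻⁴ = 0.022464 m
Δh = 0.0196875 + 0.020938 + 0.028952 + 0.108528 + 0.022464 = 0.2005695 m ≈ 0.20 m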